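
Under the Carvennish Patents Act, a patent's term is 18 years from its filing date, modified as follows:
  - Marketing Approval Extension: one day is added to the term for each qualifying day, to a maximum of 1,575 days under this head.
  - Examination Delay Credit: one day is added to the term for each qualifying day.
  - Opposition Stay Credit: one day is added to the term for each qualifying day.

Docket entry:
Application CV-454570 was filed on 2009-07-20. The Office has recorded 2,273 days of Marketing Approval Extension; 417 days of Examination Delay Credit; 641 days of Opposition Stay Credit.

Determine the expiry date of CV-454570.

October 4, 2034

Base term: filing date + 18 years → 20 July 2027.
Marketing Approval Extension: 2273 days claimed exceeds the 1575-day cap, so +1575 days → 11 November 2031.
Examination Delay Credit: +417 days → 1 January 2033.
Opposition Stay Credit: +641 days → 4 October 2034.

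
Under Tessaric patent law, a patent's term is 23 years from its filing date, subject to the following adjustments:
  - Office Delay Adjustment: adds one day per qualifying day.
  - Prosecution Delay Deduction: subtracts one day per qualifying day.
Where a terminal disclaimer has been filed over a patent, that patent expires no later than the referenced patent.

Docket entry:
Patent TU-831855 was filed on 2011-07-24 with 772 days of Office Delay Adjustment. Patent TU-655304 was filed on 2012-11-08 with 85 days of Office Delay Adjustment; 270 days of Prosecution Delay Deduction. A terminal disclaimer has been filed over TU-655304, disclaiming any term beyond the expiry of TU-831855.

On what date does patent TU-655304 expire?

2035-05-07

Natural term of TU-655304:
  Base: filing + 23 years → 8 November 2035.
  Office Delay Adjustment: +85 days → 1 February 2036.
  Prosecution Delay Deduction: −270 days → 7 May 2035.
Expiry of referenced patent TU-831855:
  Base: filing + 23 years → 24 July 2034.
  Office Delay Adjustment: +772 days → 3 September 2036.
Terminal disclaimer: TU-655304 expires on the earlier of 7 May 2035 and 3 September 2036.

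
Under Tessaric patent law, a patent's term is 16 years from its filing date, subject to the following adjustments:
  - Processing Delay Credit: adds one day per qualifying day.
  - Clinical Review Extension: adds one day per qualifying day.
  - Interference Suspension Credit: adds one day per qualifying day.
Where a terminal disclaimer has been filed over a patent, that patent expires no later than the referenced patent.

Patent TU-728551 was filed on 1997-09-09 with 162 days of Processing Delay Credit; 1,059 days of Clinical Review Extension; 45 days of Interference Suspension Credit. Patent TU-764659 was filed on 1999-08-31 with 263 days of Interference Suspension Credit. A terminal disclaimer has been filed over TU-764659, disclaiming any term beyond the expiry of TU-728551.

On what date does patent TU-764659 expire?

Natural term of TU-764659:
  Base: filing + 16 years → 31 August 2015.
  Interference Suspension Credit: +263 days → 20 May 2016.
Expiry of referenced patent TU-728551:
  Base: filing + 16 years → 9 September 2013.
  Processing Delay Credit: +162 days → 18 February 2014.
  Clinical Review Extension: +1059 days → 12 January 2017.
  Interference Suspension Credit: +45 days → 26 February 2017.
Terminal disclaimer: TU-764659 expires on the earlier of 20 May 2016 and 26 February 2017.

2016-05-20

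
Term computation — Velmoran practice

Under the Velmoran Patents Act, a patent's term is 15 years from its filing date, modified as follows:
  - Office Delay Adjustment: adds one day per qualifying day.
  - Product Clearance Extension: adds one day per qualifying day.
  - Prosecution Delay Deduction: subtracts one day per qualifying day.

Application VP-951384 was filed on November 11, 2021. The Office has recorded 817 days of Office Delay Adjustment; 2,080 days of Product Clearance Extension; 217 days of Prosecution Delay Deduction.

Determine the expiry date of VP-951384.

2044-03-14

Base term: filing date + 15 years → 11 November 2036.
Office Delay Adjustment: +817 days → 6 February 2039.
Product Clearance Extension: +2080 days → 17 October 2044.
Prosecution Delay Deduction: −217 days → 14 March 2044.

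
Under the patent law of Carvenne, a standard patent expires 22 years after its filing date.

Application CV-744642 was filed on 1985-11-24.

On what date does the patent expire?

November 24, 2007

Filing date + 22 years → 24 November 2007.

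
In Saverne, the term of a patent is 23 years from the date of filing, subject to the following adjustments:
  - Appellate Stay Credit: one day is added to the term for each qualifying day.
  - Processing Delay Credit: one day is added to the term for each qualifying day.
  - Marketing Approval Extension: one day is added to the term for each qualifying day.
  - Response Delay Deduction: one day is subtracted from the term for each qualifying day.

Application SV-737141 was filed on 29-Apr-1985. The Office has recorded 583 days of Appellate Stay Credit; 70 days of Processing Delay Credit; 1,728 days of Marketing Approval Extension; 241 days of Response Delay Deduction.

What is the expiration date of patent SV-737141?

Base term: filing date + 23 years → 29 April 2008.
Appellate Stay Credit: +583 days → 3 December 2009.
Processing Delay Credit: +70 days → 11 February 2010.
Marketing Approval Extension: +1728 days → 5 November 2014.
Response Delay Deduction: −241 days → 9 March 2014.

2014-03-09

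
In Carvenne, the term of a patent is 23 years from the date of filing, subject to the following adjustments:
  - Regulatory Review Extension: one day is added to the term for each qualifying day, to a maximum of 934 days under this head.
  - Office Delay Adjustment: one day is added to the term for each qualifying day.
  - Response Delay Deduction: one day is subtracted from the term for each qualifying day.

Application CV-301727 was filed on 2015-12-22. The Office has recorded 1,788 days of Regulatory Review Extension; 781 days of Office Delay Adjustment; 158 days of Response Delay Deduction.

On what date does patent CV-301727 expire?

Base term: filing date + 23 years → 22 December 2038.
Regulatory Review Extension: 1788 days claimed exceeds the 934-day cap, so +934 days → 13 July 2041.
Office Delay Adjustment: +781 days → 2 September 2043.
Response Delay Deduction: −158 days → 28 March 2043.

March 28, 2043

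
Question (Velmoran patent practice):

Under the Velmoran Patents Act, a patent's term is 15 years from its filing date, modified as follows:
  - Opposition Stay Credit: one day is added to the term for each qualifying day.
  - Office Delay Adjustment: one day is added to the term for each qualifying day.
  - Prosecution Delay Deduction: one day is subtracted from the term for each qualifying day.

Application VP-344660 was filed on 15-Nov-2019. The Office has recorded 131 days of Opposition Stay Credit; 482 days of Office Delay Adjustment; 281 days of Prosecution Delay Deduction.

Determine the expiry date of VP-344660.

Base term: filing date + 15 years → 15 November 2034.
Opposition Stay Credit: +131 days → 26 March 2035.
Office Delay Adjustment: +482 days → 20 July 2036.
Prosecution Delay Deduction: −281 days → 13 October 2035.

2035-10-13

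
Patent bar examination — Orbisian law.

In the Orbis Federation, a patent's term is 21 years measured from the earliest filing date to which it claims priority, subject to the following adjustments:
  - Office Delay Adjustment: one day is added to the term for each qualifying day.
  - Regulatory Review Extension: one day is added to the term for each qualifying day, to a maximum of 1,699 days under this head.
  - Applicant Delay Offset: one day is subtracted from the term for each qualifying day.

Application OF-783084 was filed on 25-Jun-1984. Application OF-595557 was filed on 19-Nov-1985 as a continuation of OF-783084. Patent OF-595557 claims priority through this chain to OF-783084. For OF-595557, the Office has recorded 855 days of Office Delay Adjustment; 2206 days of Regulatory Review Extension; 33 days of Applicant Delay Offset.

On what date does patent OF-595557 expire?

May 20, 2012

Earliest priority filing: 25 June 1984.
Base term: 25 June 1984 + 21 years → 25 June 2005.
Office Delay Adjustment: +855 days → 28 October 2007.
Regulatory Review Extension: 2206 days claimed exceeds the 1699-day cap, so +1699 days → 22 June 2012.
Applicant Delay Offset: −33 days → 20 May 2012.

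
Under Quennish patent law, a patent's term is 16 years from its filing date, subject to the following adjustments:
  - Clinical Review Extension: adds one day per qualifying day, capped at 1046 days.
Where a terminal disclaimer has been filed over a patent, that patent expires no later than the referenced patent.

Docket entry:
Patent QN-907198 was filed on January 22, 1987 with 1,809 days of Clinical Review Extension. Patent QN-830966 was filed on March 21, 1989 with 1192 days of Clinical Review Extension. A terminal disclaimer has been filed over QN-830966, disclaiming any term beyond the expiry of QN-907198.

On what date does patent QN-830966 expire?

Natural term of QN-830966:
  Base: filing + 16 years → 21 March 2005.
  Clinical Review Extension: 1192 days claimed exceeds the 1046-day cap, so +1046 days → 31 January 2008.
Expiry of referenced patent QN-907198:
  Base: filing + 16 years → 22 January 2003.
  Clinical Review Extension: 1809 days claimed exceeds the 1046-day cap, so +1046 days → 3 December 2005.
Terminal disclaimer: QN-830966 expires on the earlier of 31 January 2008 and 3 December 2005.

December 3, 2005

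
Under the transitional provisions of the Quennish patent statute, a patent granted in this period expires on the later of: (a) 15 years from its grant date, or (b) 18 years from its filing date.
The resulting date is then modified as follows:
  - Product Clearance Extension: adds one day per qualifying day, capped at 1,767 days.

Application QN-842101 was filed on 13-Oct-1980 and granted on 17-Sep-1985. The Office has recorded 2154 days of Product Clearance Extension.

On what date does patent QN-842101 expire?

2005-07-20

(a) grant + 15 years → 17 September 2000.
(b) filing + 18 years → 13 October 1998.
Later of the two: 17 September 2000.
Product Clearance Extension: 2154 days claimed exceeds the 1767-day cap, so +1767 days → 20 July 2005.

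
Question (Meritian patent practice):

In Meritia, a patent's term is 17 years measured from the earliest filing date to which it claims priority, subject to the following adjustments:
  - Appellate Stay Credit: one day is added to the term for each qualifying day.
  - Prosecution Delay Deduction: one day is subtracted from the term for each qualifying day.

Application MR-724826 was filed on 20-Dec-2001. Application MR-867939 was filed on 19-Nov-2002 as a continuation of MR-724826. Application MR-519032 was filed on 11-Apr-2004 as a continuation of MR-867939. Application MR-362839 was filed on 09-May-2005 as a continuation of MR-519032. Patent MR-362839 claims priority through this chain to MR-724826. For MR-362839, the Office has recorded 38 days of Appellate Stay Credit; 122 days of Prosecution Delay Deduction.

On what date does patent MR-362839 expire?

2018-09-27

Earliest priority filing: 20 December 2001.
Base term: 20 December 2001 + 17 years → 20 December 2018.
Appellate Stay Credit: +38 days → 27 January 2019.
Prosecution Delay Deduction: −122 days → 27 September 2018.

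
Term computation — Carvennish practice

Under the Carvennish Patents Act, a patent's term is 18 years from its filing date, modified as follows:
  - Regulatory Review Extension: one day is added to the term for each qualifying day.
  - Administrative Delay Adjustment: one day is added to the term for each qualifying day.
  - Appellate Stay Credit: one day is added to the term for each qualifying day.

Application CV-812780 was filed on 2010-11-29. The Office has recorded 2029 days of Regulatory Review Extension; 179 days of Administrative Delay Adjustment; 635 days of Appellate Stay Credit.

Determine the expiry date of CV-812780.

Base term: filing date + 18 years → 29 November 2028.
Regulatory Review Extension: +2029 days → 20 June 2034.
Administrative Delay Adjustment: +179 days → 16 December 2034.
Appellate Stay Credit: +635 days → 11 September 2036.

September 11, 2036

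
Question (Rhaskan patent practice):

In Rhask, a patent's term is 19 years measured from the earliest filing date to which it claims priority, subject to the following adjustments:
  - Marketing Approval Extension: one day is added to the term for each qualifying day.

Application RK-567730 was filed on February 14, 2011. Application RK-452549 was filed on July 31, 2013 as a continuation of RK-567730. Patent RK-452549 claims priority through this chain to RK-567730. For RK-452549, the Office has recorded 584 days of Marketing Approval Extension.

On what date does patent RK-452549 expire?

2031-09-21

Earliest priority filing: 14 February 2011.
Base term: 14 February 2011 + 19 years → 14 February 2030.
Marketing Approval Extension: +584 days → 21 September 2031.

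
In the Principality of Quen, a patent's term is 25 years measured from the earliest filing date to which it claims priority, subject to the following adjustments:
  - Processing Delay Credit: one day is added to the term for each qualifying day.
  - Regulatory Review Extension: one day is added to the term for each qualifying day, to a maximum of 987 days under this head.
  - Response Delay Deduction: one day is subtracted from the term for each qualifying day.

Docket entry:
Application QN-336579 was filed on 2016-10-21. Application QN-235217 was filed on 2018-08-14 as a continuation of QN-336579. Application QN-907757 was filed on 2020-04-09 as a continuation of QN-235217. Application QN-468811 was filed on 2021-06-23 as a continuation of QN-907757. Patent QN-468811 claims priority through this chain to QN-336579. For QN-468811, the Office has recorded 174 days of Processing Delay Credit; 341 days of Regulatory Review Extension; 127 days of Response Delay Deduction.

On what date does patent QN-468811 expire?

Earliest priority filing: 21 October 2016.
Base term: 21 October 2016 + 25 years → 21 October 2041.
Processing Delay Credit: +174 days → 13 April 2042.
Regulatory Review Extension: 341 days (within the 987-day cap) → +341 days → 20 March 2043.
Response Delay Deduction: −127 days → 13 November 2042.

2042-11-13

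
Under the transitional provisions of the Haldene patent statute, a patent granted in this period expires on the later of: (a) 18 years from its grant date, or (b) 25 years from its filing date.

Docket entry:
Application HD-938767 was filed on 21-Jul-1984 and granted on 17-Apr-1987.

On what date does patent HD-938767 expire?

(a) grant + 18 years → 17 April 2005.
(b) filing + 25 years → 21 July 2009.
Later of the two: 21 July 2009.

July 21, 2009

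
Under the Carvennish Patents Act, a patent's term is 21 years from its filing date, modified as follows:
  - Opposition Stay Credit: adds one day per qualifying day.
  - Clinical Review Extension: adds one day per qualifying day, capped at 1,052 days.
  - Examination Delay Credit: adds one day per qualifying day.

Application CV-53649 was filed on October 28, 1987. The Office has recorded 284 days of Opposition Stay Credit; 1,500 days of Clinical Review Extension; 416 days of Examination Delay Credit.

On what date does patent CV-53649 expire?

Base term: filing date + 21 years → 28 October 2008.
Opposition Stay Credit: +284 days → 8 August 2009.
Clinical Review Extension: 1500 days claimed exceeds the 1052-day cap, so +1052 days → 25 June 2012.
Examination Delay Credit: +416 days → 15 August 2013.

2013-08-15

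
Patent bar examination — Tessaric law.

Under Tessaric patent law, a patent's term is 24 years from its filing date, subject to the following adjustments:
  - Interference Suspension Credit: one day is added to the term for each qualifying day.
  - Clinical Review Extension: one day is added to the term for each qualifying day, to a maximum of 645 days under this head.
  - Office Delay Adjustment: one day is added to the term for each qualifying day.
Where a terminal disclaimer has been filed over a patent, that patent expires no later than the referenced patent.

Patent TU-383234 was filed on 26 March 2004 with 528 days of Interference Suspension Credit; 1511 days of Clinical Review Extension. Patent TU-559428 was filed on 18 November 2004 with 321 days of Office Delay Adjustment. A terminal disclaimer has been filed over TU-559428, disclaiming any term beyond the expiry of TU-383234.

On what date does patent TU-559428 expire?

Natural term of TU-559428:
  Base: filing + 24 years → 18 November 2028.
  Office Delay Adjustment: +321 days → 5 October 2029.
Expiry of referenced patent TU-383234:
  Base: filing + 24 years → 26 March 2028.
  Interference Suspension Credit: +528 days → 5 September 2029.
  Clinical Review Extension: 1511 days claimed exceeds the 645-day cap, so +645 days → 12 June 2031.
Terminal disclaimer: TU-559428 expires on the earlier of 5 October 2029 and 12 June 2031.

October 5, 2029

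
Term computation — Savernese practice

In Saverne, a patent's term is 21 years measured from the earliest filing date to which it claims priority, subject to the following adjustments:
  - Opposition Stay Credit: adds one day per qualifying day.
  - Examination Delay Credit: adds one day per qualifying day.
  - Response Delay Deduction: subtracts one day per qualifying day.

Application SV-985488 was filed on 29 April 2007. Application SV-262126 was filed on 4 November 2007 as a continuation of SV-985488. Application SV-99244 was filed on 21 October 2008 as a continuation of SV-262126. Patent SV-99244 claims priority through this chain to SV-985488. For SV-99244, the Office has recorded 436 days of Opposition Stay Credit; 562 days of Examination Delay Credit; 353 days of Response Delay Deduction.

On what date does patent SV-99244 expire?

February 3, 2030

Earliest priority filing: 29 April 2007.
Base term: 29 April 2007 + 21 years → 29 April 2028.
Opposition Stay Credit: +436 days → 9 July 2029.
Examination Delay Credit: +562 days → 22 January 2031.
Response Delay Deduction: −353 days → 3 February 2030.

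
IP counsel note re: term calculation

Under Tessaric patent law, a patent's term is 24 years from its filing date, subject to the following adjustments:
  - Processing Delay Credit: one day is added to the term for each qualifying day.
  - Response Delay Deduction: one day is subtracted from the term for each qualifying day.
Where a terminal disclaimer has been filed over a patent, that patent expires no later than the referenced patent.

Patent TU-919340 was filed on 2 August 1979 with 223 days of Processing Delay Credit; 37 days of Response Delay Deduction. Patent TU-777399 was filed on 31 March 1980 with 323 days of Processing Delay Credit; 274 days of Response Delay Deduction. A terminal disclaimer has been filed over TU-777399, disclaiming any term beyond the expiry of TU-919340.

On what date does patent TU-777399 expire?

Natural term of TU-777399:
  Base: filing + 24 years → 31 March 2004.
  Processing Delay Credit: +323 days → 17 February 2005.
  Response Delay Deduction: −274 days → 19 May 2004.
Expiry of referenced patent TU-919340:
  Base: filing + 24 years → 2 August 2003.
  Processing Delay Credit: +223 days → 12 March 2004.
  Response Delay Deduction: −37 days → 4 February 2004.
Terminal disclaimer: TU-777399 expires on the earlier of 19 May 2004 and 4 February 2004.

2004-02-04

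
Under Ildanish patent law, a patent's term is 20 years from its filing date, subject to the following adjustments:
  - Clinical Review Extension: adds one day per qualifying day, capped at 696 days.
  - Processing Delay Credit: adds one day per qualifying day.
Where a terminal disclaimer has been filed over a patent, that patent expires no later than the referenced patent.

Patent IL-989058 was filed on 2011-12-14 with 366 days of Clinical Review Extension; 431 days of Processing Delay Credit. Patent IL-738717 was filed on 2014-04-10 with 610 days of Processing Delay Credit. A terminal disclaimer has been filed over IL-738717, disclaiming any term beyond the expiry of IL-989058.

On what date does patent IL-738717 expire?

Natural term of IL-738717:
  Base: filing + 20 years → 10 April 2034.
  Processing Delay Credit: +610 days → 11 December 2035.
Expiry of referenced patent IL-989058:
  Base: filing + 20 years → 14 December 2031.
  Clinical Review Extension: 366 days (within the 696-day cap) → +366 days → 14 December 2032.
  Processing Delay Credit: +431 days → 18 February 2034.
Terminal disclaimer: IL-738717 expires on the earlier of 11 December 2035 and 18 February 2034.

February 18, 2034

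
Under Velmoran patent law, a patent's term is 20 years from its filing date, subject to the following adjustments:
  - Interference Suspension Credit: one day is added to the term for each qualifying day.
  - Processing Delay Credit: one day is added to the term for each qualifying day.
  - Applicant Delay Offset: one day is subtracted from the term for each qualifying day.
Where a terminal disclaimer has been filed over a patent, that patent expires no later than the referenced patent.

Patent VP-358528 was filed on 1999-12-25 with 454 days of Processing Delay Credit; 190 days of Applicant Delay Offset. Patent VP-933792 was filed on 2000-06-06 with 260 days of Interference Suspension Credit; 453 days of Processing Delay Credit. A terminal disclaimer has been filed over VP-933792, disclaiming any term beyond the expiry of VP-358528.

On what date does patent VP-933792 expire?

September 14, 2020

Natural term of VP-933792:
  Base: filing + 20 years → 6 June 2020.
  Interference Suspension Credit: +260 days → 21 February 2021.
  Processing Delay Credit: +453 days → 20 May 2022.
Expiry of referenced patent VP-358528:
  Base: filing + 20 years → 25 December 2019.
  Processing Delay Credit: +454 days → 23 March 2021.
  Applicant Delay Offset: −190 days → 14 September 2020.
Terminal disclaimer: VP-933792 expires on the earlier of 20 May 2022 and 14 September 2020.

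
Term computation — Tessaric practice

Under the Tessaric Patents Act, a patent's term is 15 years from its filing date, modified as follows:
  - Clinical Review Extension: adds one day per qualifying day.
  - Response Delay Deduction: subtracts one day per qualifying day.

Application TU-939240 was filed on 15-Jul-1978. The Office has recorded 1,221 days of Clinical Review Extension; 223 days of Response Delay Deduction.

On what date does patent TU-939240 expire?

1996-04-08

Base term: filing date + 15 years → 15 July 1993.
Clinical Review Extension: +1221 days → 17 November 1996.
Response Delay Deduction: −223 days → 8 April 1996.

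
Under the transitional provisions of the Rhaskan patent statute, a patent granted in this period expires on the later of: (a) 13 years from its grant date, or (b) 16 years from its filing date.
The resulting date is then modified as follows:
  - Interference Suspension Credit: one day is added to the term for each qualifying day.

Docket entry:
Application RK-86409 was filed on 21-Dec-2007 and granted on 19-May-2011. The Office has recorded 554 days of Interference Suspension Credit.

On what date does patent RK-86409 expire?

(a) grant + 13 years → 19 May 2024.
(b) filing + 16 years → 21 December 2023.
Later of the two: 19 May 2024.
Interference Suspension Credit: +554 days → 24 November 2025.

2025-11-24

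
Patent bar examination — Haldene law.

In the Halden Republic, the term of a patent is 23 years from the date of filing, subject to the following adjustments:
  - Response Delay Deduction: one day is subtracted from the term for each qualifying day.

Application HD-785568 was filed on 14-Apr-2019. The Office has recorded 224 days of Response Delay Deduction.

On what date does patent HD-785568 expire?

September 2, 2041

Base term: filing date + 23 years → 14 April 2042.
Response Delay Deduction: −224 days → 2 September 2041.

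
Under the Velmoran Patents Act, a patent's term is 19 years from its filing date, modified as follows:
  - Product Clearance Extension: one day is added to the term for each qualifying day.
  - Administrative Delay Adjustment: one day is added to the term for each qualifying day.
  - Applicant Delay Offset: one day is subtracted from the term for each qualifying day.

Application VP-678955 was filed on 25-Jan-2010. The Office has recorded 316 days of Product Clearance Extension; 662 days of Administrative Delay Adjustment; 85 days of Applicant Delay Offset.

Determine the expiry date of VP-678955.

2031-07-07

Base term: filing date + 19 years → 25 January 2029.
Product Clearance Extension: +316 days → 7 December 2029.
Administrative Delay Adjustment: +662 days → 30 September 2031.
Applicant Delay Offset: −85 days → 7 July 2031.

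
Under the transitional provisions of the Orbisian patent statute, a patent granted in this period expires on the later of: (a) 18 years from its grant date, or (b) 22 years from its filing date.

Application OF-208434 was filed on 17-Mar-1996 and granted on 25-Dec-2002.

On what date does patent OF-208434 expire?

December 25, 2020

(a) grant + 18 years → 25 December 2020.
(b) filing + 22 years → 17 March 2018.
Later of the two: 25 December 2020.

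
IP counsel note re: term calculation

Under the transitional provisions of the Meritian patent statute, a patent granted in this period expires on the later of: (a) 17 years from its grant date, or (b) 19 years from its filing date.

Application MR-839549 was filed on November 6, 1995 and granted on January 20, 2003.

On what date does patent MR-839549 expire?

(a) grant + 17 years → 20 January 2020.
(b) filing + 19 years → 6 November 2014.
Later of the two: 20 January 2020.

January 20, 2020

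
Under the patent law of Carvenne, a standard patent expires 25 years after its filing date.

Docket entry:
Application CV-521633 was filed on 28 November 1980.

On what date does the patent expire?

2005-11-28

Filing date + 25 years → 28 November 2005.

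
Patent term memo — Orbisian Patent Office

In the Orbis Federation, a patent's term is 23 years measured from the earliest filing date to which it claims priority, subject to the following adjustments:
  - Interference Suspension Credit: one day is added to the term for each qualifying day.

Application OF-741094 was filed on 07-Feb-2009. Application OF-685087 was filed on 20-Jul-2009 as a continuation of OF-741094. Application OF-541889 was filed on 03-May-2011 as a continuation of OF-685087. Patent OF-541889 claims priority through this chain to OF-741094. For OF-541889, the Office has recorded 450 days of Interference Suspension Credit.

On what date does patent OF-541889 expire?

Earliest priority filing: 7 February 2009.
Base term: 7 February 2009 + 23 years → 7 February 2032.
Interference Suspension Credit: +450 days → 2 May 2033.

2033-05-02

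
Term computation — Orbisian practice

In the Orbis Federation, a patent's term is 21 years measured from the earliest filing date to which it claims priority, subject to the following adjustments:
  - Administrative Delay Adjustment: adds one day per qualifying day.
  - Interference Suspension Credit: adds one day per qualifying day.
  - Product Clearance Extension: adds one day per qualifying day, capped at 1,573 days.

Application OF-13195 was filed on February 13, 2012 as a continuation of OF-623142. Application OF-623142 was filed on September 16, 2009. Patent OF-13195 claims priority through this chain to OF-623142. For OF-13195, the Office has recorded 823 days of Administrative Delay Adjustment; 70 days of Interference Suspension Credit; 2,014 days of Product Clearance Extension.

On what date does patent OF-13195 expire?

2037-06-17

Earliest priority filing: 16 September 2009.
Base term: 16 September 2009 + 21 years → 16 September 2030.
Administrative Delay Adjustment: +823 days → 17 December 2032.
Interference Suspension Credit: +70 days → 25 February 2033.
Product Clearance Extension: 2014 days claimed exceeds the 1573-day cap, so +1573 days → 17 June 2037.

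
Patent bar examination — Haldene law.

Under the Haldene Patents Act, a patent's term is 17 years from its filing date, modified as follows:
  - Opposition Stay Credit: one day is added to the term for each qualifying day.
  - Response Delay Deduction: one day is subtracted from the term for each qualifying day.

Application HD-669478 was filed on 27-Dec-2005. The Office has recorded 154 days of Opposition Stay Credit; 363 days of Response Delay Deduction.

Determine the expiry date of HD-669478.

Base term: filing date + 17 years → 27 December 2022.
Opposition Stay Credit: +154 days → 30 May 2023.
Response Delay Deduction: −363 days → 1 June 2022.

June 1, 2022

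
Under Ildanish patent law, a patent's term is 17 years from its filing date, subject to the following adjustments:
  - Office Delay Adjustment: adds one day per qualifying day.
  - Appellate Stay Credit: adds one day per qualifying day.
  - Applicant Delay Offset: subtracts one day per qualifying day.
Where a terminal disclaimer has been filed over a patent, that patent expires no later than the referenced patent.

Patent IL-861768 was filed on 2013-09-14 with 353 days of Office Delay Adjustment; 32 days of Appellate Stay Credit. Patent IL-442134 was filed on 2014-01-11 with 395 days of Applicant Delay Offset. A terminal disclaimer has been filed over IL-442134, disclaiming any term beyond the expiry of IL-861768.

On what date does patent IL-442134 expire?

Natural term of IL-442134:
  Base: filing + 17 years → 11 January 2031.
  Applicant Delay Offset: −395 days → 12 December 2029.
Expiry of referenced patent IL-861768:
  Base: filing + 17 years → 14 September 2030.
  Office Delay Adjustment: +353 days → 2 September 2031.
  Appellate Stay Credit: +32 days → 4 October 2031.
Terminal disclaimer: IL-442134 expires on the earlier of 12 December 2029 and 4 October 2031.

2029-12-12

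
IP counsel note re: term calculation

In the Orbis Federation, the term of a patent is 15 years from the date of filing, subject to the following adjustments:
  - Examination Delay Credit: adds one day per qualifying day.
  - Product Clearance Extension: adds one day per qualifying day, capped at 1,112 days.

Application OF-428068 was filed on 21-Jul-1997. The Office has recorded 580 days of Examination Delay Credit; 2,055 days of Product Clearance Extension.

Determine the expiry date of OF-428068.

Base term: filing date + 15 years → 21 July 2012.
Examination Delay Credit: +580 days → 21 February 2014.
Product Clearance Extension: 2055 days claimed exceeds the 1112-day cap, so +1112 days → 9 March 2017.

2017-03-09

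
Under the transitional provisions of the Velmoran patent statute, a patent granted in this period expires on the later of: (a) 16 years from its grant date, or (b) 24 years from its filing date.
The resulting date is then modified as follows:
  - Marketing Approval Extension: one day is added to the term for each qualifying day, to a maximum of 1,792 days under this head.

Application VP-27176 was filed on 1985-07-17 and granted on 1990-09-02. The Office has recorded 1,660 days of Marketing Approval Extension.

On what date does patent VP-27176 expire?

(a) grant + 16 years → 2 September 2006.
(b) filing + 24 years → 17 July 2009.
Later of the two: 17 July 2009.
Marketing Approval Extension: 1660 days (within the 1792-day cap) → +1660 days → 1 February 2014.

February 1, 2014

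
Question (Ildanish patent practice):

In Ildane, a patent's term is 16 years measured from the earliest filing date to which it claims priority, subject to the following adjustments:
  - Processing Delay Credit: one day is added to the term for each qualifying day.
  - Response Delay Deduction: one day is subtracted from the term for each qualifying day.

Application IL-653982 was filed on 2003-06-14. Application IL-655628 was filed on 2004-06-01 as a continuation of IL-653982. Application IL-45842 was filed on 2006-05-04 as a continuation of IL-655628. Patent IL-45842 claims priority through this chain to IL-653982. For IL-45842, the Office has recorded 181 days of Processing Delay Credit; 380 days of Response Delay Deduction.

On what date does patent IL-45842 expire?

2018-11-27

Earliest priority filing: 14 June 2003.
Base term: 14 June 2003 + 16 years → 14 June 2019.
Processing Delay Credit: +181 days → 12 December 2019.
Response Delay Deduction: −380 days → 27 November 2018.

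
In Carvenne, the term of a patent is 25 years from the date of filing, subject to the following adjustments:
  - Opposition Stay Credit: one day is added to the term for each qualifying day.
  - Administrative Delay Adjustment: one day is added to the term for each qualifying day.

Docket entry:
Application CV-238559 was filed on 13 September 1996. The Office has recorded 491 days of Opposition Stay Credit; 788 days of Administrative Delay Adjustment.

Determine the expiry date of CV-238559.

Base term: filing date + 25 years → 13 September 2021.
Opposition Stay Credit: +491 days → 17 January 2023.
Administrative Delay Adjustment: +788 days → 15 March 2025.

2025-03-15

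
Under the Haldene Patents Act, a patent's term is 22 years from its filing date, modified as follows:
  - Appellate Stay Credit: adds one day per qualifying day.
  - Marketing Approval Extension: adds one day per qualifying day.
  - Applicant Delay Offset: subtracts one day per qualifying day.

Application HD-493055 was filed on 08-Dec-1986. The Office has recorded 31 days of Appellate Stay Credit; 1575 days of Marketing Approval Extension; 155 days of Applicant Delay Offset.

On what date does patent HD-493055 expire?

2012-11-28

Base term: filing date + 22 years → 8 December 2008.
Appellate Stay Credit: +31 days → 8 January 2009.
Marketing Approval Extension: +1575 days → 2 May 2013.
Applicant Delay Offset: −155 days → 28 November 2012.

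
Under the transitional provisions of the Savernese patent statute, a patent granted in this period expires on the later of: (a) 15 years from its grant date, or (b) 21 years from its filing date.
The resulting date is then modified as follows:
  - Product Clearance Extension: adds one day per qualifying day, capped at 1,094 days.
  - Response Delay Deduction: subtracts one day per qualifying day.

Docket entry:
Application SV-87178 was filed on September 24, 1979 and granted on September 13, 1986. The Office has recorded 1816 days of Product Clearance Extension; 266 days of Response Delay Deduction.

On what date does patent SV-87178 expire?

(a) grant + 15 years → 13 September 2001.
(b) filing + 21 years → 24 September 2000.
Later of the two: 13 September 2001.
Product Clearance Extension: 1816 days claimed exceeds the 1094-day cap, so +1094 days → 11 September 2004.
Response Delay Deduction: −266 days → 20 December 2003.

December 20, 2003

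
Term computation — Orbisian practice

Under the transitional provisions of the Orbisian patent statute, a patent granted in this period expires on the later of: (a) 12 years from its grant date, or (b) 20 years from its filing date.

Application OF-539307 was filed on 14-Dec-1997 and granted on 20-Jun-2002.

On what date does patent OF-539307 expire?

(a) grant + 12 years → 20 June 2014.
(b) filing + 20 years → 14 December 2017.
Later of the two: 14 December 2017.

December 14, 2017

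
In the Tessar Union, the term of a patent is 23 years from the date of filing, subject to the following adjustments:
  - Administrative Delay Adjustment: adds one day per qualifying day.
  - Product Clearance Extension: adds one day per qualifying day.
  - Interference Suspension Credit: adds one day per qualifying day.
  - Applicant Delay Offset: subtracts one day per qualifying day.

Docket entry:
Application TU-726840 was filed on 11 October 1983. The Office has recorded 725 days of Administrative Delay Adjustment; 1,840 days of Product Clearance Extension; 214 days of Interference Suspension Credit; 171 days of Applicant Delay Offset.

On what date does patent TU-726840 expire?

Base term: filing date + 23 years → 11 October 2006.
Administrative Delay Adjustment: +725 days → 5 October 2008.
Product Clearance Extension: +1840 days → 19 October 2013.
Interference Suspension Credit: +214 days → 21 May 2014.
Applicant Delay Offset: −171 days → 1 December 2013.

2013-12-01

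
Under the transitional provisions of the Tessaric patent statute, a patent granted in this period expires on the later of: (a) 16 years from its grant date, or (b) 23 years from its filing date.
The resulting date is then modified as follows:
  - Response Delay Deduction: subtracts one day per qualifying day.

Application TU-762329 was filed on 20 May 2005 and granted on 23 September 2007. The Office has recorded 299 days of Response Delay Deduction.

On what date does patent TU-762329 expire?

2027-07-26

(a) grant + 16 years → 23 September 2023.
(b) filing + 23 years → 20 May 2028.
Later of the two: 20 May 2028.
Response Delay Deduction: −299 days → 26 July 2027.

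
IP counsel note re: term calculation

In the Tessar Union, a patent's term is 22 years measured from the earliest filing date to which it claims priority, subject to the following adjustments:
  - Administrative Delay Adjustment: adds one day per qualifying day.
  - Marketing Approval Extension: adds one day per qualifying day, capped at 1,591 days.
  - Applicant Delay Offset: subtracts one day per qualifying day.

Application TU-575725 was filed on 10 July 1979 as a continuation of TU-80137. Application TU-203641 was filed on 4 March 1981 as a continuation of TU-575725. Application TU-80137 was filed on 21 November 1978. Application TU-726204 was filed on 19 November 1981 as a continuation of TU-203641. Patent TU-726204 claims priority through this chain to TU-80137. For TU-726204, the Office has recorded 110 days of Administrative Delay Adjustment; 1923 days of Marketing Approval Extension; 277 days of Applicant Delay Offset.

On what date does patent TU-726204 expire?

Earliest priority filing: 21 November 1978.
Base term: 21 November 1978 + 22 years → 21 November 2000.
Administrative Delay Adjustment: +110 days → 11 March 2001.
Marketing Approval Extension: 1923 days claimed exceeds the 1591-day cap, so +1591 days → 19 July 2005.
Applicant Delay Offset: −277 days → 15 October 2004.

2004-10-15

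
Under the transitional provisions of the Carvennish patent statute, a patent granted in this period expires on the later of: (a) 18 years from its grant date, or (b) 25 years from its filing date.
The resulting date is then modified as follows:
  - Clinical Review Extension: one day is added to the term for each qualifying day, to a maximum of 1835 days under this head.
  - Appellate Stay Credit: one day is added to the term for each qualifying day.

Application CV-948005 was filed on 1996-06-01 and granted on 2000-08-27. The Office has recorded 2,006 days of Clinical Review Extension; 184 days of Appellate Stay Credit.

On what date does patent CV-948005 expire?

December 11, 2026

(a) grant + 18 years → 27 August 2018.
(b) filing + 25 years → 1 June 2021.
Later of the two: 1 June 2021.
Clinical Review Extension: 2006 days claimed exceeds the 1835-day cap, so +1835 days → 10 June 2026.
Appellate Stay Credit: +184 days → 11 December 2026.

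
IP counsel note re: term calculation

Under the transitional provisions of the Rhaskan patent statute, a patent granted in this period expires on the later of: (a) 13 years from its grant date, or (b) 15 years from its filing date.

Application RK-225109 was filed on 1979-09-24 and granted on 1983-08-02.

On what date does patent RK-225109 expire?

(a) grant + 13 years → 2 August 1996.
(b) filing + 15 years → 24 September 1994.
Later of the two: 2 August 1996.

August 2, 1996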